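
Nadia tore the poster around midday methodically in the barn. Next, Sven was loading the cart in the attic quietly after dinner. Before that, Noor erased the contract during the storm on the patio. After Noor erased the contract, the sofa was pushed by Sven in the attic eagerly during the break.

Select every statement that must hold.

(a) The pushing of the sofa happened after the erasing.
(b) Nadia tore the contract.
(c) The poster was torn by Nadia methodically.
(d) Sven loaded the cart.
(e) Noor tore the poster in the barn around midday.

(a) Entailed — the narrative places the erasing before the pushing.
(b) Not entailed — Nadia tore the poster, not the contract; the contract belongs to the erasing event.
(c) Entailed — the original entails any weakening of itself; this just drops 'in the barn', 'around midday'.
(d) Not entailed — 'was loading' is progressive on an accomplishment; it does not entail the completed 'loaded'.
(e) Not entailed — the passage has Nadia tearing the poster, not Noor.

(a), (c)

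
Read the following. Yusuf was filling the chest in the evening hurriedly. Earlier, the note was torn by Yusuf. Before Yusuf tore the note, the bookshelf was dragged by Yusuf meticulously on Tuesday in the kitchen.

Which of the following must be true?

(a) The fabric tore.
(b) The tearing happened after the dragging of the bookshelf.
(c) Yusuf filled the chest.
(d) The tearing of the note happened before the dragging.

(b)

(a) Not entailed — the note is what tore, not the fabric.
(b) Entailed — the narrative places the dragging before the tearing.
(c) Not entailed — 'was filling' is progressive on an accomplishment; it does not entail the completed 'filled'.
(d) Not entailed — the narrative places the dragging before the tearing, not after.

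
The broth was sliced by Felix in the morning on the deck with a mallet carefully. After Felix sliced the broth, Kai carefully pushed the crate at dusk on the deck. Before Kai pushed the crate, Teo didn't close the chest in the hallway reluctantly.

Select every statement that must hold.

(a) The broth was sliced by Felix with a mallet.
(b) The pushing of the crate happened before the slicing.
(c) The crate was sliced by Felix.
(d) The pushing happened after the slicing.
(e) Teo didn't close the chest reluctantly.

(a) Entailed — every conjunct here is already in the original slicing event.
(b) Not entailed — the narrative places the slicing before the pushing, not after.
(c) Not entailed — Felix sliced the broth, not the crate; the crate belongs to the pushing event.
(d) Entailed — the narrative places the slicing before the pushing.
(e) Not entailed — dropping 'in the hallway' under negation is not valid — the original leaves open that Teo closed the chest some other way.

(a), (d)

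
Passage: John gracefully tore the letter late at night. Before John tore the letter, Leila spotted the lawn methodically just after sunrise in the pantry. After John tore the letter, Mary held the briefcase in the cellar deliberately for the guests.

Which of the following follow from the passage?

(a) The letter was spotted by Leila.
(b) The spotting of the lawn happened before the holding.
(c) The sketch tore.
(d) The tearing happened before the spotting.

(a) Not entailed — Leila spotted the lawn, not the letter; the letter belongs to the tearing event.
(b) Entailed — the narrative places the spotting before the holding.
(c) Not entailed — the letter is what tore, not the sketch.
(d) Not entailed — the narrative places the spotting before the tearing, not after.

(b)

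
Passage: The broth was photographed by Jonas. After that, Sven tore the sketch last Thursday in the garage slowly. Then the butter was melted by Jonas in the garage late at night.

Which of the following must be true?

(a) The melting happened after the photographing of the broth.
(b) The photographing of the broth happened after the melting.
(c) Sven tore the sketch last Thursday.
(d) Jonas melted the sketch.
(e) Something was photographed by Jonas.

(a), (c), (e)

(a) Entailed — the narrative places the photographing before the melting.
(b) Not entailed — the narrative places the photographing before the melting, not after.
(c) Entailed — every conjunct here is already in the original tearing event.
(d) Not entailed — Jonas melted the butter, not the sketch; the sketch belongs to the tearing event.
(e) Entailed — generalizing the patient leaves a sub-description the original still satisfies.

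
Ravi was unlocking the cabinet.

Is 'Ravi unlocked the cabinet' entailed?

no

'was unlocking' is progressive; for an accomplishment like 'unlock the cabinet', it doesn't entail completion.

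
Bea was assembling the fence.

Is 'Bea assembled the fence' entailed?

'was assembling' is progressive; for an accomplishment like 'assemble the fence', it doesn't entail completion.

no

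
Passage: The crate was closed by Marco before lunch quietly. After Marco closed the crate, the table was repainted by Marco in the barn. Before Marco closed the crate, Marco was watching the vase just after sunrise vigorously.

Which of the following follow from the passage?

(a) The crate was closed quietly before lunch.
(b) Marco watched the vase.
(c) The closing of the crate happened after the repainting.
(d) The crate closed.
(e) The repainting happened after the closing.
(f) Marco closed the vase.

(a), (b), (d), (e)

(a) Entailed — the original entails any weakening of itself; this just generalizes the agent.
(b) Entailed — 'watch' is an activity; 'was watching' entails that some watching happened, so 'watched' holds.
(c) Not entailed — the narrative places the closing before the repainting, not after.
(d) Entailed — 'Marco closed the crate' is causative; it entails the inchoative 'the crate closed'.
(e) Entailed — the narrative places the closing before the repainting.
(f) Not entailed — Marco closed the crate, not the vase; the vase belongs to the watching event.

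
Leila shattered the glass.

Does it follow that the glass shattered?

'Leila shattered the glass' is the causative; it entails the inchoative 'the glass shattered'.

yes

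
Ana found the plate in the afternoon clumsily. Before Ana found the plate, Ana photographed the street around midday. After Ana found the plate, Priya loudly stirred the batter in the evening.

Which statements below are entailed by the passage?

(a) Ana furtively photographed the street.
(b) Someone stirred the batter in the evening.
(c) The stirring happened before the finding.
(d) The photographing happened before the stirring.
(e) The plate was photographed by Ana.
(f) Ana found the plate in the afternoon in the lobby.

(b), (d)

(a) Not entailed — 'furtively' adds information not in the original event.
(b) Entailed — dropping 'loudly' and generalizing the agent leaves a sub-description the original still satisfies.
(c) Not entailed — the narrative places the finding before the stirring, not after.
(d) Entailed — the narrative places the photographing before the stirring.
(e) Not entailed — Ana photographed the street, not the plate; the plate belongs to the finding event.
(f) Not entailed — 'in the lobby' adds information not in the original event.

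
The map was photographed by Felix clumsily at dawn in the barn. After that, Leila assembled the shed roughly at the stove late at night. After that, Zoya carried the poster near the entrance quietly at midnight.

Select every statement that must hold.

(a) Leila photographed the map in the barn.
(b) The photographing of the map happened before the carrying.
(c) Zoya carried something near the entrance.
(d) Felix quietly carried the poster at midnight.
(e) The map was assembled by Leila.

(b), (c)

(a) Not entailed — the passage has Felix photographing the map, not Leila.
(b) Entailed — the narrative places the photographing before the carrying.
(c) Entailed — this follows by dropping conjuncts from the carrying event's description.
(d) Not entailed — the passage has Zoya carrying the poster, not Felix.
(e) Not entailed — Leila assembled the shed, not the map; the map belongs to the photographing event.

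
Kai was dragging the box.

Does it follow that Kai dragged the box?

yes

'drag' is atelic; if Kai was dragging the box, then Kai dragged the box (for some time).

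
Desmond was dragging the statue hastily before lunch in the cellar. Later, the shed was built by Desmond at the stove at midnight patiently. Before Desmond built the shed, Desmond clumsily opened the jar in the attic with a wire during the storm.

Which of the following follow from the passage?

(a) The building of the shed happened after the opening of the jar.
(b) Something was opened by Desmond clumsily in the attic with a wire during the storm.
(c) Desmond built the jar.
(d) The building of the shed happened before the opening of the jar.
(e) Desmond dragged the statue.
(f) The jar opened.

(a), (b), (e), (f)

(a) Entailed — the narrative places the opening before the building.
(b) Entailed — this follows by dropping conjuncts from the opening event's description.
(c) Not entailed — Desmond built the shed, not the jar; the jar belongs to the opening event.
(d) Not entailed — the narrative places the opening before the building, not after.
(e) Entailed — 'drag' is an activity; 'was dragging' entails that some dragging happened, so 'dragged' holds.
(f) Entailed — 'Desmond opened the jar' is causative; it entails the inchoative 'the jar opened'.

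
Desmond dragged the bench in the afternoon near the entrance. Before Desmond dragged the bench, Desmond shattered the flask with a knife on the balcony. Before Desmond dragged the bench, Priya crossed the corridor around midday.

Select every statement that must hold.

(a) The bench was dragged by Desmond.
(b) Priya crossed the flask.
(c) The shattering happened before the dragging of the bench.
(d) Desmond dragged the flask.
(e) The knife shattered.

(a), (c)

(a) Entailed — every conjunct here is already in the original dragging event.
(b) Not entailed — Priya crossed the corridor, not the flask; the flask belongs to the shattering event.
(c) Entailed — the narrative places the shattering before the dragging.
(d) Not entailed — Desmond dragged the bench, not the flask; the flask belongs to the shattering event.
(e) Not entailed — the flask is what shattered, not the knife.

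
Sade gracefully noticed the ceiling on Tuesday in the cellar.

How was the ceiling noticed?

'gracefully' marks the manner of the noticing event.

gracefully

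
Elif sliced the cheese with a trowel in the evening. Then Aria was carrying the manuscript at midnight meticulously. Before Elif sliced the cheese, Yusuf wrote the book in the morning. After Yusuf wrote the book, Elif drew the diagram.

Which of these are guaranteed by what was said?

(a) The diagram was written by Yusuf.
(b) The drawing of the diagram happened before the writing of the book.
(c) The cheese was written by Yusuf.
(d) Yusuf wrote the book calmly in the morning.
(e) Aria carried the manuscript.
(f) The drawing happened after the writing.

(a) Not entailed — Yusuf wrote the book, not the diagram; the diagram belongs to the drawing event.
(b) Not entailed — the narrative places the writing before the drawing, not after.
(c) Not entailed — Yusuf wrote the book, not the cheese; the cheese belongs to the slicing event.
(d) Not entailed — 'calmly' adds information not in the original event.
(e) Entailed — 'carry' is an activity; 'was carrying' entails that some carrying happened, so 'carried' holds.
(f) Entailed — the narrative places the writing before the drawing.

(e), (f)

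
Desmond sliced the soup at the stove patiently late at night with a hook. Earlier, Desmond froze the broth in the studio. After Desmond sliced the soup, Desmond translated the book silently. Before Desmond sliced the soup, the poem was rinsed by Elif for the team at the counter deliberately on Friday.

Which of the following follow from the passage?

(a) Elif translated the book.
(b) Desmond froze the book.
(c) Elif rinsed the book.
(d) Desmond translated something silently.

(a) Not entailed — the passage has Desmond translating the book, not Elif.
(b) Not entailed — Desmond froze the broth, not the book; the book belongs to the translating event.
(c) Not entailed — Elif rinsed the poem, not the book; the book belongs to the translating event.
(d) Entailed — the original entails any weakening of itself; this just generalizes the patient.

(d)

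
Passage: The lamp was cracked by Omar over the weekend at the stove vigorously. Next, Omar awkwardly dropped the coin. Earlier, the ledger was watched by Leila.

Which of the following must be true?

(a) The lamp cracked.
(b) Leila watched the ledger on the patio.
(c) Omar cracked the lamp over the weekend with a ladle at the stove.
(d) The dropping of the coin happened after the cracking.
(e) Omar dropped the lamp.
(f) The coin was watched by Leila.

(a) Entailed — 'Omar cracked the lamp' is causative; it entails the inchoative 'the lamp cracked'.
(b) Not entailed — 'on the patio' adds information not in the original event.
(c) Not entailed — 'with a ladle' adds information not in the original event.
(d) Entailed — the narrative places the cracking before the dropping.
(e) Not entailed — Omar dropped the coin, not the lamp; the lamp belongs to the cracking event.
(f) Not entailed — Leila watched the ledger, not the coin; the coin belongs to the dropping event.

(a), (d)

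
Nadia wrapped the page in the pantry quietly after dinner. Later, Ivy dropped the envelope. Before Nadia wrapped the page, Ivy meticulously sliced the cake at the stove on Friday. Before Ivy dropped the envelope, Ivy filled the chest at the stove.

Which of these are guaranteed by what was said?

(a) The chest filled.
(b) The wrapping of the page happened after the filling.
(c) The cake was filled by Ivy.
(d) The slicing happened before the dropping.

(a), (d)

(a) Entailed — 'Ivy filled the chest' is causative; it entails the inchoative 'the chest filled'.
(b) Not entailed — the narrative doesn't order the filling relative to the wrapping.
(c) Not entailed — Ivy filled the chest, not the cake; the cake belongs to the slicing event.
(d) Entailed — the narrative places the slicing before the dropping.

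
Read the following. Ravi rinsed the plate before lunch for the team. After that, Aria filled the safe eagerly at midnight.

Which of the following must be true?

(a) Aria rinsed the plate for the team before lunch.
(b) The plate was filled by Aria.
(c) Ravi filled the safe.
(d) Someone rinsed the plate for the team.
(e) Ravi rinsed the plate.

(a) Not entailed — the passage has Ravi rinsing the plate, not Aria.
(b) Not entailed — Aria filled the safe, not the plate; the plate belongs to the rinsing event.
(c) Not entailed — the passage has Aria filling the safe, not Ravi.
(d) Entailed — every conjunct here is already in the original rinsing event.
(e) Entailed — this follows by dropping conjuncts from the rinsing event's description.

(d), (e)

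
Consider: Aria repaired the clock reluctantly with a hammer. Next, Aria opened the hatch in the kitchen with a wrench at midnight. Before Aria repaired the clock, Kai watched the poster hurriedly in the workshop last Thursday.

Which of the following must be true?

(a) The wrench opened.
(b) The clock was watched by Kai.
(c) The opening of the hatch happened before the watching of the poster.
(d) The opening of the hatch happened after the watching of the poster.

(a) Not entailed — the hatch is what opened, not the wrench.
(b) Not entailed — Kai watched the poster, not the clock; the clock belongs to the repairing event.
(c) Not entailed — the narrative places the watching before the opening, not after.
(d) Entailed — the narrative places the watching before the opening.

(d)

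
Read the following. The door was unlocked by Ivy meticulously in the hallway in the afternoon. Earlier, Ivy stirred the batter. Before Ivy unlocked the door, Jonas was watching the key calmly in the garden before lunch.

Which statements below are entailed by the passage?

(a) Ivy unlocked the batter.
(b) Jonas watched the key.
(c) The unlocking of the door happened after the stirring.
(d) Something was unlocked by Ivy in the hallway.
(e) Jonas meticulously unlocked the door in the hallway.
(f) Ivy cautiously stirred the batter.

(a) Not entailed — Ivy unlocked the door, not the batter; the batter belongs to the stirring event.
(b) Entailed — 'watch' is an activity; 'was watching' entails that some watching happened, so 'watched' holds.
(c) Entailed — the narrative places the stirring before the unlocking.
(d) Entailed — the original entails any weakening of itself; this just drops 'meticulously', 'in the afternoon' and generalizes the patient.
(e) Not entailed — the passage has Ivy unlocking the door, not Jonas.
(f) Not entailed — 'cautiously' adds information not in the original event.

(b), (c), (d)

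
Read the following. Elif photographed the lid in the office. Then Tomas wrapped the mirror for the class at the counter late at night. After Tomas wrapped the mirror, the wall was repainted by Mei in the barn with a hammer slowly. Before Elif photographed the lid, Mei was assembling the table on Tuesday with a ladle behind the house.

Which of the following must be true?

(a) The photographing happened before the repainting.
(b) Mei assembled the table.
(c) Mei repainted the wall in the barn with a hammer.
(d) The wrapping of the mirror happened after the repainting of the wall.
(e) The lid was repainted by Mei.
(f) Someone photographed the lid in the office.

(a), (c), (f)

(a) Entailed — the narrative places the photographing before the repainting.
(b) Not entailed — 'was assembling' is progressive on an accomplishment; it does not entail the completed 'assembled'.
(c) Entailed — the original entails any weakening of itself; this just drops 'slowly'.
(d) Not entailed — the narrative places the wrapping before the repainting, not after.
(e) Not entailed — Mei repainted the wall, not the lid; the lid belongs to the photographing event.
(f) Entailed — generalizing the agent leaves a sub-description the original still satisfies.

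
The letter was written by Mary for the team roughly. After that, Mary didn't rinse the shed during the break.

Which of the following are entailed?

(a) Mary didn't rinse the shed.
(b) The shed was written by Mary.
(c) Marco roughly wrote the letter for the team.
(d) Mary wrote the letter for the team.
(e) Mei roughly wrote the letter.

(d)

(a) Not entailed — dropping 'during the break' under negation is not valid — the original leaves open that Mary rinsed the shed some other way.
(b) Not entailed — Mary wrote the letter, not the shed; the shed belongs to the rinsing event.
(c) Not entailed — the passage has Mary writing the letter, not Marco.
(d) Entailed — this follows by dropping conjuncts from the writing event's description.
(e) Not entailed — the passage has Mary writing the letter, not Mei.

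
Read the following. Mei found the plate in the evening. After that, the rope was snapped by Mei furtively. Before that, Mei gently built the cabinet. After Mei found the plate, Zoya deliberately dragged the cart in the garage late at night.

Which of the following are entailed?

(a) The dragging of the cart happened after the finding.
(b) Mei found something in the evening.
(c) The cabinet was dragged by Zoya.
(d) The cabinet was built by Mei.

(a), (b), (d)

(a) Entailed — the narrative places the finding before the dragging.
(b) Entailed — the original entails any weakening of itself; this just generalizes the patient.
(c) Not entailed — Zoya dragged the cart, not the cabinet; the cabinet belongs to the building event.
(d) Entailed — every conjunct here is already in the original building event.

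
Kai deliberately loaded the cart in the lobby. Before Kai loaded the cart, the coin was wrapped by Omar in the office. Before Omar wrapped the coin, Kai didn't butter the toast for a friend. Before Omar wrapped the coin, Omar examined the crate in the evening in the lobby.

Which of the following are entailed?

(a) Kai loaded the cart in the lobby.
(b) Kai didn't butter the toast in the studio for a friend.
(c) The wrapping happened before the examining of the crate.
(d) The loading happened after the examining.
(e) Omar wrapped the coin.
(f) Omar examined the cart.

(a), (b), (d), (e)

(a) Entailed — dropping 'deliberately' leaves a sub-description the original still satisfies.
(b) Entailed — under negation, adding a further restriction is entailed: if no such buttering event occurred, none occurred in the studio either.
(c) Not entailed — the narrative places the examining before the wrapping, not after.
(d) Entailed — the narrative places the examining before the loading.
(e) Entailed — the original entails any weakening of itself; this just drops 'in the office'.
(f) Not entailed — Omar examined the crate, not the cart; the cart belongs to the loading event.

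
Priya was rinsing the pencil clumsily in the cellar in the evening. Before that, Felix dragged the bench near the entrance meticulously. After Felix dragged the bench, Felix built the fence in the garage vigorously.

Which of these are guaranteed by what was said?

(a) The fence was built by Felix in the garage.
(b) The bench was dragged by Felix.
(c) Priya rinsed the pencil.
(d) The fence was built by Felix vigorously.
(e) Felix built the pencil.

(a) Entailed — this follows by dropping conjuncts from the building event's description.
(b) Entailed — every conjunct here is already in the original dragging event.
(c) Entailed — 'rinse' is an activity; 'was rinsing' entails that some rinsing happened, so 'rinsed' holds.
(d) Entailed — dropping 'in the garage' leaves a sub-description the original still satisfies.
(e) Not entailed — Felix built the fence, not the pencil; the pencil belongs to the rinsing event.

(a), (b), (c), (d)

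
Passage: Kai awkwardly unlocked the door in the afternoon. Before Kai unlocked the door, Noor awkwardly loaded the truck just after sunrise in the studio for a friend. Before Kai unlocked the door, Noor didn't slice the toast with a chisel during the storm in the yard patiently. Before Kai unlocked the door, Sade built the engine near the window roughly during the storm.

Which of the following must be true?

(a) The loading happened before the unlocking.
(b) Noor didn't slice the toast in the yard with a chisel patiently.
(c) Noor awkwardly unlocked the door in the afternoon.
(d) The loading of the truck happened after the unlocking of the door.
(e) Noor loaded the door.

(a)

(a) Entailed — the narrative places the loading before the unlocking.
(b) Not entailed — dropping 'during the storm' under negation is not valid — the original leaves open that Noor sliced the toast some other way.
(c) Not entailed — the passage has Kai unlocking the door, not Noor.
(d) Not entailed — the narrative places the loading before the unlocking, not after.
(e) Not entailed — Noor loaded the truck, not the door; the door belongs to the unlocking event.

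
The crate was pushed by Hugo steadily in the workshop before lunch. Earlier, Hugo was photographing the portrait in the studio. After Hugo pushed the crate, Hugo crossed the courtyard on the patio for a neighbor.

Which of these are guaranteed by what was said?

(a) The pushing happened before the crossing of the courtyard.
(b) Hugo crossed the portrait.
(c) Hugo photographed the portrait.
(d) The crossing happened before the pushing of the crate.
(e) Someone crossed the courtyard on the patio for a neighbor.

(a) Entailed — the narrative places the pushing before the crossing.
(b) Not entailed — Hugo crossed the courtyard, not the portrait; the portrait belongs to the photographing event.
(c) Not entailed — 'was photographing' is progressive on an accomplishment; it does not entail the completed 'photographed'.
(d) Not entailed — the narrative places the pushing before the crossing, not after.
(e) Entailed — the original entails any weakening of itself; this just generalizes the agent.

(a), (e)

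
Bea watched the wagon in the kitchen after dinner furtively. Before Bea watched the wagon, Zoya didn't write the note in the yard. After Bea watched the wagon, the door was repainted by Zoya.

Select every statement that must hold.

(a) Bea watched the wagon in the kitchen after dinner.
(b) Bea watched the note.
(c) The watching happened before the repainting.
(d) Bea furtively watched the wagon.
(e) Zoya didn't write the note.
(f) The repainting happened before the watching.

(a) Entailed — the original entails any weakening of itself; this just drops 'furtively'.
(b) Not entailed — Bea watched the wagon, not the note; the note belongs to the writing event.
(c) Entailed — the narrative places the watching before the repainting.
(d) Entailed — this follows by dropping conjuncts from the watching event's description.
(e) Not entailed — dropping 'in the yard' under negation is not valid — the original leaves open that Zoya wrote the note some other way.
(f) Not entailed — the narrative places the watching before the repainting, not after.

(a), (c), (d)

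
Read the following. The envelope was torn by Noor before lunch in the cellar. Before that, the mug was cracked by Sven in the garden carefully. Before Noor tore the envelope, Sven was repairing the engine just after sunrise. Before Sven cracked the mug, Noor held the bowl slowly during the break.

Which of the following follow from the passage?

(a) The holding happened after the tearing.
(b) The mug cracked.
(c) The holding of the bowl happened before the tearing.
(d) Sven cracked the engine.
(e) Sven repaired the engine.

(a) Not entailed — the narrative places the holding before the tearing, not after.
(b) Entailed — 'Sven cracked the mug' is causative; it entails the inchoative 'the mug cracked'.
(c) Entailed — the narrative places the holding before the tearing.
(d) Not entailed — Sven cracked the mug, not the engine; the engine belongs to the repairing event.
(e) Not entailed — 'was repairing' is progressive on an accomplishment; it does not entail the completed 'repaired'.

(b), (c)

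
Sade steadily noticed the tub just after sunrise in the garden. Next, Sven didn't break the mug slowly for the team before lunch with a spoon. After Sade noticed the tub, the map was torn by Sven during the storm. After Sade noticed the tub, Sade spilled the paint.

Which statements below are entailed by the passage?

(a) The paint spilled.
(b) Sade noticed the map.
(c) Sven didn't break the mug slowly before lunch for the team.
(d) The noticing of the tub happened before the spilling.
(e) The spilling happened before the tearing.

(a), (d)

(a) Entailed — 'Sade spilled the paint' is causative; it entails the inchoative 'the paint spilled'.
(b) Not entailed — Sade noticed the tub, not the map; the map belongs to the tearing event.
(c) Not entailed — dropping 'with a spoon' under negation is not valid — the original leaves open that Sven broke the mug some other way.
(d) Entailed — the narrative places the noticing before the spilling.
(e) Not entailed — the narrative doesn't order the spilling relative to the tearing.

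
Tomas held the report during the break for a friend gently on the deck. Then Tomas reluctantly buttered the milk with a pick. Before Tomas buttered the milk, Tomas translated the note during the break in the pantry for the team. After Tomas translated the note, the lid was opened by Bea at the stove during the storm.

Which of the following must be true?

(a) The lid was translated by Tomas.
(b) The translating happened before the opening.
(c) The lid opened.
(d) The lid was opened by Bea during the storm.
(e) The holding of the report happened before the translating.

(b), (c), (d)

(a) Not entailed — Tomas translated the note, not the lid; the lid belongs to the opening event.
(b) Entailed — the narrative places the translating before the opening.
(c) Entailed — 'Bea opened the lid' is causative; it entails the inchoative 'the lid opened'.
(d) Entailed — this follows by dropping conjuncts from the opening event's description.
(e) Not entailed — the narrative doesn't order the holding relative to the translating.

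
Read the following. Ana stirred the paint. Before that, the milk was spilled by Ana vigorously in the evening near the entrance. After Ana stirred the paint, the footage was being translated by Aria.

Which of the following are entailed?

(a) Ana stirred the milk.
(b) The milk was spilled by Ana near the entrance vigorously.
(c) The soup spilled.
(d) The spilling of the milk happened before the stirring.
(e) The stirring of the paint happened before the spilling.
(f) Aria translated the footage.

(b), (d)

(a) Not entailed — Ana stirred the paint, not the milk; the milk belongs to the spilling event.
(b) Entailed — the original entails any weakening of itself; this just drops 'in the evening'.
(c) Not entailed — the milk is what spilled, not the soup.
(d) Entailed — the narrative places the spilling before the stirring.
(e) Not entailed — the narrative places the spilling before the stirring, not after.
(f) Not entailed — 'was translating' is progressive on an accomplishment; it does not entail the completed 'translated'.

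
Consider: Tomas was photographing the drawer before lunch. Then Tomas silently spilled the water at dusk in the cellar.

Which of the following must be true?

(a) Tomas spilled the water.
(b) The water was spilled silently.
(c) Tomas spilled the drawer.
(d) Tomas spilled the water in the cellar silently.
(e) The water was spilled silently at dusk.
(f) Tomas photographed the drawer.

(a) Entailed — dropping 'in the cellar', 'silently', 'at dusk' leaves a sub-description the original still satisfies.
(b) Entailed — this follows by dropping conjuncts from the spilling event's description.
(c) Not entailed — Tomas spilled the water, not the drawer; the drawer belongs to the photographing event.
(d) Entailed — the original entails any weakening of itself; this just drops 'at dusk'.
(e) Entailed — every conjunct here is already in the original spilling event.
(f) Not entailed — 'was photographing' is progressive on an accomplishment; it does not entail the completed 'photographed'.

(a), (b), (d), (e)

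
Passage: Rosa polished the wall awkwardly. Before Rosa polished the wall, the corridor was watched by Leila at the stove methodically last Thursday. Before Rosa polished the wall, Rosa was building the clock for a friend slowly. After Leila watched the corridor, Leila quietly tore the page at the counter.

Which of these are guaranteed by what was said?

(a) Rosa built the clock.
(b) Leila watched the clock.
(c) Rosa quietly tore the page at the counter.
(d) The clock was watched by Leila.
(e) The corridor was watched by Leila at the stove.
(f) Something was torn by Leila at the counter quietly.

(e), (f)

(a) Not entailed — 'was building' is progressive on an accomplishment; it does not entail the completed 'built'.
(b) Not entailed — Leila watched the corridor, not the clock; the clock belongs to the building event.
(c) Not entailed — the passage has Leila tearing the page, not Rosa.
(d) Not entailed — Leila watched the corridor, not the clock; the clock belongs to the building event.
(e) Entailed — this follows by dropping conjuncts from the watching event's description.
(f) Entailed — this follows by dropping conjuncts from the tearing event's description.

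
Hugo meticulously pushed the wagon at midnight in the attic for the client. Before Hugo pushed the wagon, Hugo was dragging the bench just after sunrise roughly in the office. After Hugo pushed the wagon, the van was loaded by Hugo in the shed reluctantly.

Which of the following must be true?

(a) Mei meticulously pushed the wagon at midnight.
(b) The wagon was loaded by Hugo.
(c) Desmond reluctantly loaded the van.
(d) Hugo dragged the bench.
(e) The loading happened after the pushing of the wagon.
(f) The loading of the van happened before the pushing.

(d), (e)

(a) Not entailed — the passage has Hugo pushing the wagon, not Mei.
(b) Not entailed — Hugo loaded the van, not the wagon; the wagon belongs to the pushing event.
(c) Not entailed — the passage has Hugo loading the van, not Desmond.
(d) Entailed — 'drag' is an activity; 'was dragging' entails that some dragging happened, so 'dragged' holds.
(e) Entailed — the narrative places the pushing before the loading.
(f) Not entailed — the narrative places the pushing before the loading, not after.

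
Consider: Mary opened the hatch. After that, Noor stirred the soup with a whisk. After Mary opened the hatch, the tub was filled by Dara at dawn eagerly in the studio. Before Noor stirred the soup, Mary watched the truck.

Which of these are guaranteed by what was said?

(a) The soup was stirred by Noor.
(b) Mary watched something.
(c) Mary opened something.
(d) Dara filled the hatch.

(a) Entailed — this follows by dropping conjuncts from the stirring event's description.
(b) Entailed — every conjunct here is already in the original watching event.
(c) Entailed — the original entails any weakening of itself; this just generalizes the patient.
(d) Not entailed — Dara filled the tub, not the hatch; the hatch belongs to the opening event.

(a), (b), (c)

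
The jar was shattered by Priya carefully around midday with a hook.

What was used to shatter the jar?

'with a hook' marks the instrument of the shattering event.

a hook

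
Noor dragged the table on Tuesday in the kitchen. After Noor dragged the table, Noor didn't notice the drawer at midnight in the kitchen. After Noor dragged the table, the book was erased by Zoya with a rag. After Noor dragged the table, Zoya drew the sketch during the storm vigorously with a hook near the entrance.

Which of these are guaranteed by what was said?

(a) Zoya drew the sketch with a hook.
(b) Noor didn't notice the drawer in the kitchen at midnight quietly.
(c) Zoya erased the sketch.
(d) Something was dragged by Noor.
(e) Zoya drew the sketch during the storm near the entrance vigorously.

(a), (b), (d), (e)

(a) Entailed — every conjunct here is already in the original drawing event.
(b) Entailed — under negation, adding a further restriction is entailed: if no such noticing event occurred, none occurred quietly either.
(c) Not entailed — Zoya erased the book, not the sketch; the sketch belongs to the drawing event.
(d) Entailed — the original entails any weakening of itself; this just drops 'on Tuesday', 'in the kitchen' and generalizes the patient.
(e) Entailed — the original entails any weakening of itself; this just drops 'with a hook'.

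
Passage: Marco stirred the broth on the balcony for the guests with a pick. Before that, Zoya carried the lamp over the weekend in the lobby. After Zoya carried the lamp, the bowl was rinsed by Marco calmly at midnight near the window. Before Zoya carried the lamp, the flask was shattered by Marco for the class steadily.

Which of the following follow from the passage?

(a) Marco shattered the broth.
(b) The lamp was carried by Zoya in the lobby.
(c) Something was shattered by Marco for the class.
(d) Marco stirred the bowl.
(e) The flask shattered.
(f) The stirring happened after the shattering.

(b), (c), (e), (f)

(a) Not entailed — Marco shattered the flask, not the broth; the broth belongs to the stirring event.
(b) Entailed — the original entails any weakening of itself; this just drops 'over the weekend'.
(c) Entailed — dropping 'steadily' and generalizing the patient leaves a sub-description the original still satisfies.
(d) Not entailed — Marco stirred the broth, not the bowl; the bowl belongs to the rinsing event.
(e) Entailed — 'Marco shattered the flask' is causative; it entails the inchoative 'the flask shattered'.
(f) Entailed — the narrative places the shattering before the stirring.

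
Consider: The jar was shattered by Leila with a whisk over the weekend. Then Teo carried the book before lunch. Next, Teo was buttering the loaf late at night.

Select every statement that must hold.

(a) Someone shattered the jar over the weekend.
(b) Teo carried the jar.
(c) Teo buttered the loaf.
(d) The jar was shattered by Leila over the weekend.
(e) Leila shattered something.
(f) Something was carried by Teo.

(a) Entailed — this follows by dropping conjuncts from the shattering event's description.
(b) Not entailed — Teo carried the book, not the jar; the jar belongs to the shattering event.
(c) Not entailed — 'was buttering' is progressive on an accomplishment; it does not entail the completed 'buttered'.
(d) Entailed — every conjunct here is already in the original shattering event.
(e) Entailed — dropping 'over the weekend', 'with a whisk' and generalizing the patient leaves a sub-description the original still satisfies.
(f) Entailed — dropping 'before lunch' and generalizing the patient leaves a sub-description the original still satisfies.

(a), (d), (e), (f)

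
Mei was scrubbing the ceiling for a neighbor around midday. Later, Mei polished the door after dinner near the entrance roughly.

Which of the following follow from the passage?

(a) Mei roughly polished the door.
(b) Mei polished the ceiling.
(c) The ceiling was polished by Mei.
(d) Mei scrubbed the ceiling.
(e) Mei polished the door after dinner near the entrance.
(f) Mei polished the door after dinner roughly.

(a), (d), (e), (f)

(a) Entailed — this follows by dropping conjuncts from the polishing event's description.
(b) Not entailed — Mei polished the door, not the ceiling; the ceiling belongs to the scrubbing event.
(c) Not entailed — Mei polished the door, not the ceiling; the ceiling belongs to the scrubbing event.
(d) Entailed — 'scrub' is an activity; 'was scrubbing' entails that some scrubbing happened, so 'scrubbed' holds.
(e) Entailed — the original entails any weakening of itself; this just drops 'roughly'.
(f) Entailed — this follows by dropping conjuncts from the polishing event's description.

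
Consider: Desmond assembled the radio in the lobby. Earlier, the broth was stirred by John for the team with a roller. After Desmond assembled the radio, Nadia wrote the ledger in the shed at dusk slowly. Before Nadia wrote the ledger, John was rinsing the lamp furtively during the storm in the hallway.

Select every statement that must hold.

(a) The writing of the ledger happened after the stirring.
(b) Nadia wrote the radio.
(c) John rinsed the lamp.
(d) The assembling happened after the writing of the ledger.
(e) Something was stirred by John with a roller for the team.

(a), (c), (e)

(a) Entailed — the narrative places the stirring before the writing.
(b) Not entailed — Nadia wrote the ledger, not the radio; the radio belongs to the assembling event.
(c) Entailed — 'rinse' is an activity; 'was rinsing' entails that some rinsing happened, so 'rinsed' holds.
(d) Not entailed — the narrative places the assembling before the writing, not after.
(e) Entailed — every conjunct here is already in the original stirring event.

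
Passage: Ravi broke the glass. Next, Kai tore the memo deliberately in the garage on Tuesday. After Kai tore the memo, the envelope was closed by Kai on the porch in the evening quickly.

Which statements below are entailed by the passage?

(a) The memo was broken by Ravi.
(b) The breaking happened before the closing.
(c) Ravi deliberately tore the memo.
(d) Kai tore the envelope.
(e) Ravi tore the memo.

(b)

(a) Not entailed — Ravi broke the glass, not the memo; the memo belongs to the tearing event.
(b) Entailed — the narrative places the breaking before the closing.
(c) Not entailed — the passage has Kai tearing the memo, not Ravi.
(d) Not entailed — Kai tore the memo, not the envelope; the envelope belongs to the closing event.
(e) Not entailed — the passage has Kai tearing the memo, not Ravi.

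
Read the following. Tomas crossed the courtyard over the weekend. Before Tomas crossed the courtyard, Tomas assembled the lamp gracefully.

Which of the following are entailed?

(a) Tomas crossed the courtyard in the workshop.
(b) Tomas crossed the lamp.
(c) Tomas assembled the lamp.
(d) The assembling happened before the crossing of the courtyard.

(c), (d)

(a) Not entailed — 'in the workshop' adds information not in the original event.
(b) Not entailed — Tomas crossed the courtyard, not the lamp; the lamp belongs to the assembling event.
(c) Entailed — every conjunct here is already in the original assembling event.
(d) Entailed — the narrative places the assembling before the crossing.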